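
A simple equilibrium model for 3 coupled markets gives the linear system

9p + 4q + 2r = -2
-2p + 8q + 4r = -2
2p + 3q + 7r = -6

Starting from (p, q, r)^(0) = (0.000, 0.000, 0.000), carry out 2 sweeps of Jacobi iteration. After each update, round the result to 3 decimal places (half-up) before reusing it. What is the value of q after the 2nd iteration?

Iteration 1:
  p = (-2 - (4)·0.000 - (2)·0.000) / (9) = -0.222
  q = (-2 - (-2)·0.000 - (4)·0.000) / (8) = -0.250
  r = (-6 - (2)·0.000 - (3)·0.000) / (7) = -0.857
Iteration 2:
  p = (-2 - (4)·-0.250 - (2)·-0.857) / (9) = 0.079
  q = (-2 - (-2)·-0.222 - (4)·-0.857) / (8) = 0.123
  r = (-6 - (2)·-0.222 - (3)·-0.250) / (7) = -0.687

0.123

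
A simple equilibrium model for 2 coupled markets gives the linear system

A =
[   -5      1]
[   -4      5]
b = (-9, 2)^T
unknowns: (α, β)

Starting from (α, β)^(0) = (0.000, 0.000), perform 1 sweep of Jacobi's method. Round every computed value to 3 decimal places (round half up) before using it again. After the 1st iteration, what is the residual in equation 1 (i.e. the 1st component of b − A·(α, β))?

Iteration 1:
  α = (-9 - (1)·0.000) / (-5) = 1.800
  β = (2 - (-4)·0.000) / (5) = 0.400
Residual b − A·x = (-0.400, 7.200)

-0.400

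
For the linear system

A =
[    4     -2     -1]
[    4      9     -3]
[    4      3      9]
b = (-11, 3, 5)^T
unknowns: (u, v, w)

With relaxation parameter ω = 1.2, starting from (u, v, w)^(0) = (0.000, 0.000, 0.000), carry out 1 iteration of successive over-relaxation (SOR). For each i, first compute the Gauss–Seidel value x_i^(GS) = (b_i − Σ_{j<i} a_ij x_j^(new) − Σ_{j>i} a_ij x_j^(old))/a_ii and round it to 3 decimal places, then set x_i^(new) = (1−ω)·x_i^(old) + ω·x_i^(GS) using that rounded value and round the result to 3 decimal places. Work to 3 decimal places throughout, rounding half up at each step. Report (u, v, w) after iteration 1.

(-3.300, 2.160, 1.562)

Iteration 1:
  u: GS value = (-11 - (-2)·0.000 - (-1)·0.000) / (4) = -2.750;  u ← (1−ω)·0.000 + ω·-2.750 = -3.300
  v: GS value = (3 - (4)·-3.300 - (-3)·0.000) / (9) = 1.800;  v ← (1−ω)·0.000 + ω·1.800 = 2.160
  w: GS value = (5 - (4)·-3.300 - (3)·2.160) / (9) = 1.302;  w ← (1−ω)·0.000 + ω·1.302 = 1.562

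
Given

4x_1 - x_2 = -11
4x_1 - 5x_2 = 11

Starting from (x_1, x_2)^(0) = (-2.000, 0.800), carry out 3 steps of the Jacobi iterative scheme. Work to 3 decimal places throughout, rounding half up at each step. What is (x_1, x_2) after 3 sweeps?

(-3.810, -5.160)

Iteration 1:
  x_1 = (-11 - (-1)·0.800) / (4) = -2.550
  x_2 = (11 - (4)·-2.000) / (-5) = -3.800
Iteration 2:
  x_1 = (-11 - (-1)·-3.800) / (4) = -3.700
  x_2 = (11 - (4)·-2.550) / (-5) = -4.240
Iteration 3:
  x_1 = (-11 - (-1)·-4.240) / (4) = -3.810
  x_2 = (11 - (4)·-3.700) / (-5) = -5.160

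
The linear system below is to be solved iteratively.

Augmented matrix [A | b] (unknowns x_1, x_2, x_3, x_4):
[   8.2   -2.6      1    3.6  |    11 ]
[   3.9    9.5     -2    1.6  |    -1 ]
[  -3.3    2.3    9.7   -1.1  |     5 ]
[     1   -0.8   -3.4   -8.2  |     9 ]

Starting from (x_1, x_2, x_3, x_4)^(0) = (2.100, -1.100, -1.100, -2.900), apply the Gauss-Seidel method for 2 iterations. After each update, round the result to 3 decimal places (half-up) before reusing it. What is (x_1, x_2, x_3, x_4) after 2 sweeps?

Iteration 1:
  x_1 = (11 - (-2.6)·-1.100 - (1)·-1.100 - (3.6)·-2.900) / (8.2) = 2.400
  x_2 = (-1 - (3.9)·2.400 - (-2)·-1.100 - (1.6)·-2.900) / (9.5) = -0.834
  x_3 = (5 - (-3.3)·2.400 - (2.3)·-0.834 - (-1.1)·-2.900) / (9.7) = 1.201
  x_4 = (9 - (1)·2.400 - (-0.8)·-0.834 - (-3.4)·1.201) / (-8.2) = -1.221
Iteration 2:
  x_1 = (11 - (-2.6)·-0.834 - (1)·1.201 - (3.6)·-1.221) / (8.2) = 1.467
  x_2 = (-1 - (3.9)·1.467 - (-2)·1.201 - (1.6)·-1.221) / (9.5) = -0.249
  x_3 = (5 - (-3.3)·1.467 - (2.3)·-0.249 - (-1.1)·-1.221) / (9.7) = 0.935
  x_4 = (9 - (1)·1.467 - (-0.8)·-0.249 - (-3.4)·0.935) / (-8.2) = -1.282

(1.467, -0.249, 0.935, -1.282)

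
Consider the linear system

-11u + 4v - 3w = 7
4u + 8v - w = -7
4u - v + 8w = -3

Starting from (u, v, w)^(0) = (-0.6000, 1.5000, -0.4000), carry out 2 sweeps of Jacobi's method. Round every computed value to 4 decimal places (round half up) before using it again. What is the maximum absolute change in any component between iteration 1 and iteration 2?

0.9125

Iteration 1:
  u = (7 - (4)·1.5000 - (-3)·-0.4000) / (-11) = 0.0182
  v = (-7 - (4)·-0.6000 - (-1)·-0.4000) / (8) = -0.6250
  w = (-3 - (4)·-0.6000 - (-1)·1.5000) / (8) = 0.1125
Iteration 2:
  u = (7 - (4)·-0.6250 - (-3)·0.1125) / (-11) = -0.8943
  v = (-7 - (4)·0.0182 - (-1)·0.1125) / (8) = -0.8700
  w = (-3 - (4)·0.0182 - (-1)·-0.6250) / (8) = -0.4622
Change: (-0.9125, -0.2450, -0.5747) → max |·| = 0.9125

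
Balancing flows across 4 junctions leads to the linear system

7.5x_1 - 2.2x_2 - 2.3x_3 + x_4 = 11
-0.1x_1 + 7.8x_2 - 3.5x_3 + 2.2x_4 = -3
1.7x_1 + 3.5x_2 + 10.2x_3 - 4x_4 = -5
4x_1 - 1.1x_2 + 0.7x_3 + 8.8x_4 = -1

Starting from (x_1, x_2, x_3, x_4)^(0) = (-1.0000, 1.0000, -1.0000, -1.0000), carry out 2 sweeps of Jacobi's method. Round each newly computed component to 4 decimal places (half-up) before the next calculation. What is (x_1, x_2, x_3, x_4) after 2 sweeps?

Iteration 1:
  x_1 = (11 - (-2.2)·1.0000 - (-2.3)·-1.0000 - (1)·-1.0000) / (7.5) = 1.5867
  x_2 = (-3 - (-0.1)·-1.0000 - (-3.5)·-1.0000 - (2.2)·-1.0000) / (7.8) = -0.5641
  x_3 = (-5 - (1.7)·-1.0000 - (3.5)·1.0000 - (-4)·-1.0000) / (10.2) = -1.0588
  x_4 = (-1 - (4)·-1.0000 - (-1.1)·1.0000 - (0.7)·-1.0000) / (8.8) = 0.5455
Iteration 2:
  x_1 = (11 - (-2.2)·-0.5641 - (-2.3)·-1.0588 - (1)·0.5455) / (7.5) = 0.9038
  x_2 = (-3 - (-0.1)·1.5867 - (-3.5)·-1.0588 - (2.2)·0.5455) / (7.8) = -0.9932
  x_3 = (-5 - (1.7)·1.5867 - (3.5)·-0.5641 - (-4)·0.5455) / (10.2) = -0.3472
  x_4 = (-1 - (4)·1.5867 - (-1.1)·-0.5641 - (0.7)·-1.0588) / (8.8) = -0.8212

(0.9038, -0.9932, -0.3472, -0.8212)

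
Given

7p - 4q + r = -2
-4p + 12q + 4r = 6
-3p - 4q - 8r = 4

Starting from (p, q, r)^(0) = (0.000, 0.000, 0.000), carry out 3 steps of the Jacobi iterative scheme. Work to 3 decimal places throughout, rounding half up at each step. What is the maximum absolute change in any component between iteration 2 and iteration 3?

Iteration 1:
  p = (-2 - (-4)·0.000 - (1)·0.000) / (7) = -0.286
  q = (6 - (-4)·0.000 - (4)·0.000) / (12) = 0.500
  r = (4 - (-3)·0.000 - (-4)·0.000) / (-8) = -0.500
Iteration 2:
  p = (-2 - (-4)·0.500 - (1)·-0.500) / (7) = 0.071
  q = (6 - (-4)·-0.286 - (4)·-0.500) / (12) = 0.571
  r = (4 - (-3)·-0.286 - (-4)·0.500) / (-8) = -0.643
Iteration 3:
  p = (-2 - (-4)·0.571 - (1)·-0.643) / (7) = 0.132
  q = (6 - (-4)·0.071 - (4)·-0.643) / (12) = 0.738
  r = (4 - (-3)·0.071 - (-4)·0.571) / (-8) = -0.812
Change: (0.061, 0.167, -0.169) → max |·| = 0.169

0.169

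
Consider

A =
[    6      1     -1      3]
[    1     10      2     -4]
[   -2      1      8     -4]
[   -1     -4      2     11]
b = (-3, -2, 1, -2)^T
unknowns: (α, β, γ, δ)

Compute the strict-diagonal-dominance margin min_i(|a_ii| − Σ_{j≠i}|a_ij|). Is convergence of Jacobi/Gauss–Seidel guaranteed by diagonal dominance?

1

row 1: |6| − (1+1+3) = 1
row 2: |10| − (1+2+4) = 3
row 3: |8| − (2+1+4) = 1
row 4: |11| − (1+4+2) = 4
minimum over rows = 1 → strictly diagonally dominant (convergence guaranteed)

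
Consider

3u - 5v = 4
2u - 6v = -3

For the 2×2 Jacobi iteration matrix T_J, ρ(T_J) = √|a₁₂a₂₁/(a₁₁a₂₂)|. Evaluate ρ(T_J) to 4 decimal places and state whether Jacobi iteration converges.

0.7454

a₁₂a₂₁/(a₁₁a₂₂) = (-5)·(2) / ((3)·(-6)) = 0.555556
ρ = √|0.555556| = √0.555556 = 0.7454
ρ < 1, so Jacobi converges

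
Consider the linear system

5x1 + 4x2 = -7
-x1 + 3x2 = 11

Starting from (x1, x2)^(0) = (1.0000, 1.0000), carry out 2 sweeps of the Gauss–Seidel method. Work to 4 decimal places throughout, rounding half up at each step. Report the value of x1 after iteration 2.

-3.7466

Iteration 1:
  x1 = (-7 - (4)·1.0000) / (5) = -2.2000
  x2 = (11 - (-1)·-2.2000) / (3) = 2.9333
Iteration 2:
  x1 = (-7 - (4)·2.9333) / (5) = -3.7466
  x2 = (11 - (-1)·-3.7466) / (3) = 2.4178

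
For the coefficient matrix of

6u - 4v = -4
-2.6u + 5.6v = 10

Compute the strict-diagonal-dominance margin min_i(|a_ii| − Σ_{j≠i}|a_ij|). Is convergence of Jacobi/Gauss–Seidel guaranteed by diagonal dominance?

2

row 1: |6| − (4) = 2
row 2: |5.6| − (2.6) = 3
minimum over rows = 2 → strictly diagonally dominant (convergence guaranteed)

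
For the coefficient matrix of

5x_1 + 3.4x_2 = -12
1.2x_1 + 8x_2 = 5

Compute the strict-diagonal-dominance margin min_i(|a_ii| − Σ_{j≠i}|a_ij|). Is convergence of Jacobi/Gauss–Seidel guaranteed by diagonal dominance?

row 1: |5| − (3.4) = 1.6
row 2: |8| − (1.2) = 6.8
minimum over rows = 1.6 → strictly diagonally dominant (convergence guaranteed)

1.6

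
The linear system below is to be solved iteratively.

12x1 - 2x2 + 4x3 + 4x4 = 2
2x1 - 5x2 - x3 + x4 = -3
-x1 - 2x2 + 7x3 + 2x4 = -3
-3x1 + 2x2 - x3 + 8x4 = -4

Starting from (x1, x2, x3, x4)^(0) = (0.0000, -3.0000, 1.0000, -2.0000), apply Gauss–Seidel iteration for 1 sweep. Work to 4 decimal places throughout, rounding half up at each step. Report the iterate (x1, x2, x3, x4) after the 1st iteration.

Iteration 1:
  x1 = (2 - (-2)·-3.0000 - (4)·1.0000 - (4)·-2.0000) / (12) = 0.0000
  x2 = (-3 - (2)·0.0000 - (-1)·1.0000 - (1)·-2.0000) / (-5) = 0.0000
  x3 = (-3 - (-1)·0.0000 - (-2)·0.0000 - (2)·-2.0000) / (7) = 0.1429
  x4 = (-4 - (-3)·0.0000 - (2)·0.0000 - (-1)·0.1429) / (8) = -0.4821

(0.0000, 0.0000, 0.1429, -0.4821)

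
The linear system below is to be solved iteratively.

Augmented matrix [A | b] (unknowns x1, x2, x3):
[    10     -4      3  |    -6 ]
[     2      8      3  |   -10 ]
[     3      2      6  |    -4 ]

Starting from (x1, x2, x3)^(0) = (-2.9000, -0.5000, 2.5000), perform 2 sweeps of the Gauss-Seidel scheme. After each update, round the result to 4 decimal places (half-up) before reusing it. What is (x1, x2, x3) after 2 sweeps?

Iteration 1:
  x1 = (-6 - (-4)·-0.5000 - (3)·2.5000) / (10) = -1.5500
  x2 = (-10 - (2)·-1.5500 - (3)·2.5000) / (8) = -1.8000
  x3 = (-4 - (3)·-1.5500 - (2)·-1.8000) / (6) = 0.7083
Iteration 2:
  x1 = (-6 - (-4)·-1.8000 - (3)·0.7083) / (10) = -1.5325
  x2 = (-10 - (2)·-1.5325 - (3)·0.7083) / (8) = -1.1325
  x3 = (-4 - (3)·-1.5325 - (2)·-1.1325) / (6) = 0.4771

(-1.5325, -1.1325, 0.4771)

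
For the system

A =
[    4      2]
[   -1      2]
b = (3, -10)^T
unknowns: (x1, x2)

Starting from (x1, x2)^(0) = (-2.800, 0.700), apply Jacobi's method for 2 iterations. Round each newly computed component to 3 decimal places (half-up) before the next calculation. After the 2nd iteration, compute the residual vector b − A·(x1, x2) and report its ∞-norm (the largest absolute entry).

3.550

Iteration 1:
  x1 = (3 - (2)·0.700) / (4) = 0.400
  x2 = (-10 - (-1)·-2.800) / (2) = -6.400
Iteration 2:
  x1 = (3 - (2)·-6.400) / (4) = 3.950
  x2 = (-10 - (-1)·0.400) / (2) = -4.800
Residual b − A·x = (-3.200, 3.550); ∞-norm = 3.550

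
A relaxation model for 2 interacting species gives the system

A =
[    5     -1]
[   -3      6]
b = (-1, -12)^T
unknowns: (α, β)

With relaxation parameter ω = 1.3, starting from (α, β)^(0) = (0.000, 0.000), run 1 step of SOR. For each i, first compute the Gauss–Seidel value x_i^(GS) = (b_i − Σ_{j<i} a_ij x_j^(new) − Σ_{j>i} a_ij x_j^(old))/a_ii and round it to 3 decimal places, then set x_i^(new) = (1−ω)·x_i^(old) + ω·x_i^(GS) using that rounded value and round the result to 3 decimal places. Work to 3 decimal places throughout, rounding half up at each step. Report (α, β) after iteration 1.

(-0.260, -2.769)

Iteration 1:
  α: GS value = (-1 - (-1)·0.000) / (5) = -0.200;  α ← (1−ω)·0.000 + ω·-0.200 = -0.260
  β: GS value = (-12 - (-3)·-0.260) / (6) = -2.130;  β ← (1−ω)·0.000 + ω·-2.130 = -2.769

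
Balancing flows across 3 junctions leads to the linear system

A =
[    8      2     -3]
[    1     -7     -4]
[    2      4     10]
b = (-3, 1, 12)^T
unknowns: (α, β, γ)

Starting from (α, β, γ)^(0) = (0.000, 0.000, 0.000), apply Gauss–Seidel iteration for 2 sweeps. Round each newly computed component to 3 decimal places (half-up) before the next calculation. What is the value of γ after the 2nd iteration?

1.520

Iteration 1:
  α = (-3 - (2)·0.000 - (-3)·0.000) / (8) = -0.375
  β = (1 - (1)·-0.375 - (-4)·0.000) / (-7) = -0.196
  γ = (12 - (2)·-0.375 - (4)·-0.196) / (10) = 1.353
Iteration 2:
  α = (-3 - (2)·-0.196 - (-3)·1.353) / (8) = 0.181
  β = (1 - (1)·0.181 - (-4)·1.353) / (-7) = -0.890
  γ = (12 - (2)·0.181 - (4)·-0.890) / (10) = 1.520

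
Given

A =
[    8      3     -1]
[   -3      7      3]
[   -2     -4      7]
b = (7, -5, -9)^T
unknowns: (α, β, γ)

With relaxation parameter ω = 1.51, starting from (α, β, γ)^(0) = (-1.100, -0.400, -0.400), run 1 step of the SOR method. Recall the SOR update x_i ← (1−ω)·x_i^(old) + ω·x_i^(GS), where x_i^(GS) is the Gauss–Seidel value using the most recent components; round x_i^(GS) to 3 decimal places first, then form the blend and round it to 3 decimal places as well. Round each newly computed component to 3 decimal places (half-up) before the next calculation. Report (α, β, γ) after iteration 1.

(2.033, 0.699, -0.257)

Iteration 1:
  α: GS value = (7 - (3)·-0.400 - (-1)·-0.400) / (8) = 0.975;  α ← (1−ω)·-1.100 + ω·0.975 = 2.033
  β: GS value = (-5 - (-3)·2.033 - (3)·-0.400) / (7) = 0.328;  β ← (1−ω)·-0.400 + ω·0.328 = 0.699
  γ: GS value = (-9 - (-2)·2.033 - (-4)·0.699) / (7) = -0.305;  γ ← (1−ω)·-0.400 + ω·-0.305 = -0.257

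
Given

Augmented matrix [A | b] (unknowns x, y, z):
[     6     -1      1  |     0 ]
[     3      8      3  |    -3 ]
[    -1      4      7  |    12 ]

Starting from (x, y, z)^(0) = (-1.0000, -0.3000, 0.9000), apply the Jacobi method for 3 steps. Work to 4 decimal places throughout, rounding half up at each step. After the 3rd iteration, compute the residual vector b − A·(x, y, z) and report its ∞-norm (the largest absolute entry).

Iteration 1:
  x = (0 - (-1)·-0.3000 - (1)·0.9000) / (6) = -0.2000
  y = (-3 - (3)·-1.0000 - (3)·0.9000) / (8) = -0.3375
  z = (12 - (-1)·-1.0000 - (4)·-0.3000) / (7) = 1.7429
Iteration 2:
  x = (0 - (-1)·-0.3375 - (1)·1.7429) / (6) = -0.3467
  y = (-3 - (3)·-0.2000 - (3)·1.7429) / (8) = -0.9536
  z = (12 - (-1)·-0.2000 - (4)·-0.3375) / (7) = 1.8786
Iteration 3:
  x = (0 - (-1)·-0.9536 - (1)·1.8786) / (6) = -0.4720
  y = (-3 - (3)·-0.3467 - (3)·1.8786) / (8) = -0.9495
  z = (12 - (-1)·-0.3467 - (4)·-0.9536) / (7) = 2.2097
Residual b − A·x = (-0.3272, -0.6171, -0.1419); ∞-norm = 0.6171

0.6171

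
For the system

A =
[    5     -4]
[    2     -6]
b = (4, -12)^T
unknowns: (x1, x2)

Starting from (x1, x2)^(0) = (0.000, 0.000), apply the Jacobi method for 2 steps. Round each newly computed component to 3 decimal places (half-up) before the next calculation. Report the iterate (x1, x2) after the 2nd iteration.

Iteration 1:
  x1 = (4 - (-4)·0.000) / (5) = 0.800
  x2 = (-12 - (2)·0.000) / (-6) = 2.000
Iteration 2:
  x1 = (4 - (-4)·2.000) / (5) = 2.400
  x2 = (-12 - (2)·0.800) / (-6) = 2.267

(2.400, 2.267)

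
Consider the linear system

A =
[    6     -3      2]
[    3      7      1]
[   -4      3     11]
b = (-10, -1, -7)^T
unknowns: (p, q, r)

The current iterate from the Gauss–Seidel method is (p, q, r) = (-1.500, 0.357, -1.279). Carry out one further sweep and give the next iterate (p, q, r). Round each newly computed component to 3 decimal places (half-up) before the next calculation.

One sweep:
  p = (-10 - (-3)·0.357 - (2)·-1.279) / (6) = -1.062
  q = (-1 - (3)·-1.062 - (1)·-1.279) / (7) = 0.495
  r = (-7 - (-4)·-1.062 - (3)·0.495) / (11) = -1.158

(-1.062, 0.495, -1.158)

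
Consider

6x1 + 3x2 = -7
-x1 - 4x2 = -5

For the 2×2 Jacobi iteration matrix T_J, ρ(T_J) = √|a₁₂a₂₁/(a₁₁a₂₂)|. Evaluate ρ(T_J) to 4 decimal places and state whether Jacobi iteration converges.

a₁₂a₂₁/(a₁₁a₂₂) = (3)·(-1) / ((6)·(-4)) = 0.125000
ρ = √|0.125000| = √0.125000 = 0.3536
ρ < 1, so Jacobi converges

0.3536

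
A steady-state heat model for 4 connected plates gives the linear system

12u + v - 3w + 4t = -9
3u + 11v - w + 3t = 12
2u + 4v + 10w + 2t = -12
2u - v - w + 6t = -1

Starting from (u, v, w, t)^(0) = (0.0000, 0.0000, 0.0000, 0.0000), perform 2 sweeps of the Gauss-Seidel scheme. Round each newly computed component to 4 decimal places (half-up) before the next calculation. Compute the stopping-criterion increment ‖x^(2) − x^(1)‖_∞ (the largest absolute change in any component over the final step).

Iteration 1:
  u = (-9 - (1)·0.0000 - (-3)·0.0000 - (4)·0.0000) / (12) = -0.7500
  v = (12 - (3)·-0.7500 - (-1)·0.0000 - (3)·0.0000) / (11) = 1.2955
  w = (-12 - (2)·-0.7500 - (4)·1.2955 - (2)·0.0000) / (10) = -1.5682
  t = (-1 - (2)·-0.7500 - (-1)·1.2955 - (-1)·-1.5682) / (6) = 0.0379
Iteration 2:
  u = (-9 - (1)·1.2955 - (-3)·-1.5682 - (4)·0.0379) / (12) = -1.2626
  v = (12 - (3)·-1.2626 - (-1)·-1.5682 - (3)·0.0379) / (11) = 1.2824
  w = (-12 - (2)·-1.2626 - (4)·1.2824 - (2)·0.0379) / (10) = -1.4680
  t = (-1 - (2)·-1.2626 - (-1)·1.2824 - (-1)·-1.4680) / (6) = 0.2233
Change: (-0.5126, -0.0131, 0.1002, 0.1854) → max |·| = 0.5126

0.5126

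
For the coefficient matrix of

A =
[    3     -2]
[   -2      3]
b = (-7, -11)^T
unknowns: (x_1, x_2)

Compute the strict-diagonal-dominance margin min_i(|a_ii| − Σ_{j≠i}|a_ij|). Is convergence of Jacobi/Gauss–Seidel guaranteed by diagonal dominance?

row 1: |3| − (2) = 1
row 2: |3| − (2) = 1
minimum over rows = 1 → strictly diagonally dominant (convergence guaranteed)

1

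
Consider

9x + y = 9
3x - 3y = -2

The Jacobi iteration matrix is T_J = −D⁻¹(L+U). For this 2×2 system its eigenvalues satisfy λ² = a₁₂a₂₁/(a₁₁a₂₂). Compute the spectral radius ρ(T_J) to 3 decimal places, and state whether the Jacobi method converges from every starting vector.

0.333

a₁₂a₂₁/(a₁₁a₂₂) = (1)·(3) / ((9)·(-3)) = -0.111111
ρ = √|-0.111111| = √0.111111 = 0.333
ρ < 1, so Jacobi converges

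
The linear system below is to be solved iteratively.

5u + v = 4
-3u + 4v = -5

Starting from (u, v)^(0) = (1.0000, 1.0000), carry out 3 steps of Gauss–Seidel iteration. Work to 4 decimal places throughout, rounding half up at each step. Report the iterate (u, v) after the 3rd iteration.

(0.9060, -0.5705)

Iteration 1:
  u = (4 - (1)·1.0000) / (5) = 0.6000
  v = (-5 - (-3)·0.6000) / (4) = -0.8000
Iteration 2:
  u = (4 - (1)·-0.8000) / (5) = 0.9600
  v = (-5 - (-3)·0.9600) / (4) = -0.5300
Iteration 3:
  u = (4 - (1)·-0.5300) / (5) = 0.9060
  v = (-5 - (-3)·0.9060) / (4) = -0.5705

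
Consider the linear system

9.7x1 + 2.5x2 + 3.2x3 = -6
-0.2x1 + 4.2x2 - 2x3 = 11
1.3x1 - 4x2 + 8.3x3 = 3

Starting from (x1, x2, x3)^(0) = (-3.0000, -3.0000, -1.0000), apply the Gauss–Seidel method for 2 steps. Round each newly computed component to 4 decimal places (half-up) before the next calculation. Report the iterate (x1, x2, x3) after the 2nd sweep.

Iteration 1:
  x1 = (-6 - (2.5)·-3.0000 - (3.2)·-1.0000) / (9.7) = 0.4845
  x2 = (11 - (-0.2)·0.4845 - (-2)·-1.0000) / (4.2) = 2.1659
  x3 = (3 - (1.3)·0.4845 - (-4)·2.1659) / (8.3) = 1.3294
Iteration 2:
  x1 = (-6 - (2.5)·2.1659 - (3.2)·1.3294) / (9.7) = -1.6153
  x2 = (11 - (-0.2)·-1.6153 - (-2)·1.3294) / (4.2) = 3.1752
  x3 = (3 - (1.3)·-1.6153 - (-4)·3.1752) / (8.3) = 2.1447

(-1.6153, 3.1752, 2.1447)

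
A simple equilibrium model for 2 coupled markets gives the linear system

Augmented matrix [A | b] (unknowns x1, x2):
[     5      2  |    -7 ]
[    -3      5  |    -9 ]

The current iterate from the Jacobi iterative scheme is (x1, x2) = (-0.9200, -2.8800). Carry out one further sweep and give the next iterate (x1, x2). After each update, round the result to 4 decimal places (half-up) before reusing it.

One sweep:
  x1 = (-7 - (2)·-2.8800) / (5) = -0.2480
  x2 = (-9 - (-3)·-0.9200) / (5) = -2.3520

(-0.2480, -2.3520)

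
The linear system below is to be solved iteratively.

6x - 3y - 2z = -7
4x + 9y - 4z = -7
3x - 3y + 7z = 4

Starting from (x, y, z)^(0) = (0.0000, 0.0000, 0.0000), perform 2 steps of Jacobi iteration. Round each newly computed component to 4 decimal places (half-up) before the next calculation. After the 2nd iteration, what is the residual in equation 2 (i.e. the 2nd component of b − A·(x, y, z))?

1.4605

Iteration 1:
  x = (-7 - (-3)·0.0000 - (-2)·0.0000) / (6) = -1.1667
  y = (-7 - (4)·0.0000 - (-4)·0.0000) / (9) = -0.7778
  z = (4 - (3)·0.0000 - (-3)·0.0000) / (7) = 0.5714
Iteration 2:
  x = (-7 - (-3)·-0.7778 - (-2)·0.5714) / (6) = -1.3651
  y = (-7 - (4)·-1.1667 - (-4)·0.5714) / (9) = -0.0053
  z = (4 - (3)·-1.1667 - (-3)·-0.7778) / (7) = 0.7381
Residual b − A·x = (2.6509, 1.4605, 2.9127)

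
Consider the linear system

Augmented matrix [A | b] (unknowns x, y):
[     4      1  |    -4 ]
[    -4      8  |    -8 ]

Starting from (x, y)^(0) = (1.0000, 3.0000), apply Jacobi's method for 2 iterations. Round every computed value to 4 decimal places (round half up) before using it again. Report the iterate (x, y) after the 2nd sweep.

(-0.8750, -1.8750)

Iteration 1:
  x = (-4 - (1)·3.0000) / (4) = -1.7500
  y = (-8 - (-4)·1.0000) / (8) = -0.5000
Iteration 2:
  x = (-4 - (1)·-0.5000) / (4) = -0.8750
  y = (-8 - (-4)·-1.7500) / (8) = -1.8750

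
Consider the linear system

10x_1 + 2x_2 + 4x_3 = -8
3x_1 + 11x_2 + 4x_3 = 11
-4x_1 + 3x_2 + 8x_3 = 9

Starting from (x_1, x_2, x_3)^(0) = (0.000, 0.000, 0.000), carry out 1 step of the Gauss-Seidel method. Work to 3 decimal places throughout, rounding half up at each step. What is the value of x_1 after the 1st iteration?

-0.800

Iteration 1:
  x_1 = (-8 - (2)·0.000 - (4)·0.000) / (10) = -0.800
  x_2 = (11 - (3)·-0.800 - (4)·0.000) / (11) = 1.218
  x_3 = (9 - (-4)·-0.800 - (3)·1.218) / (8) = 0.268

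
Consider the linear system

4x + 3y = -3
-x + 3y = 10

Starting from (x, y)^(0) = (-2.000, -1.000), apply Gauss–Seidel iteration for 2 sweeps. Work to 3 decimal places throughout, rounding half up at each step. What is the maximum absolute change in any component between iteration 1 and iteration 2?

Iteration 1:
  x = (-3 - (3)·-1.000) / (4) = 0.000
  y = (10 - (-1)·0.000) / (3) = 3.333
Iteration 2:
  x = (-3 - (3)·3.333) / (4) = -3.250
  y = (10 - (-1)·-3.250) / (3) = 2.250
Change: (-3.250, -1.083) → max |·| = 3.250

3.250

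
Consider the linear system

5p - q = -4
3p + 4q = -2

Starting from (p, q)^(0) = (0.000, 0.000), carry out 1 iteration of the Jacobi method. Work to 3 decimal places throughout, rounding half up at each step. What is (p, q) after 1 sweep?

(-0.800, -0.500)

Iteration 1:
  p = (-4 - (-1)·0.000) / (5) = -0.800
  q = (-2 - (3)·0.000) / (4) = -0.500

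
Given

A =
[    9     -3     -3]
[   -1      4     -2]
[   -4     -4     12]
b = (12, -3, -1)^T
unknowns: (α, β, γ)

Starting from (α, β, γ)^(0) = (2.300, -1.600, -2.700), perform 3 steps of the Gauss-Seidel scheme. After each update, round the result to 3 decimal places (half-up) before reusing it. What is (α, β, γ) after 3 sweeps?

Iteration 1:
  α = (12 - (-3)·-1.600 - (-3)·-2.700) / (9) = -0.100
  β = (-3 - (-1)·-0.100 - (-2)·-2.700) / (4) = -2.125
  γ = (-1 - (-4)·-0.100 - (-4)·-2.125) / (12) = -0.825
Iteration 2:
  α = (12 - (-3)·-2.125 - (-3)·-0.825) / (9) = 0.350
  β = (-3 - (-1)·0.350 - (-2)·-0.825) / (4) = -1.075
  γ = (-1 - (-4)·0.350 - (-4)·-1.075) / (12) = -0.325
Iteration 3:
  α = (12 - (-3)·-1.075 - (-3)·-0.325) / (9) = 0.867
  β = (-3 - (-1)·0.867 - (-2)·-0.325) / (4) = -0.696
  γ = (-1 - (-4)·0.867 - (-4)·-0.696) / (12) = -0.026

(0.867, -0.696, -0.026)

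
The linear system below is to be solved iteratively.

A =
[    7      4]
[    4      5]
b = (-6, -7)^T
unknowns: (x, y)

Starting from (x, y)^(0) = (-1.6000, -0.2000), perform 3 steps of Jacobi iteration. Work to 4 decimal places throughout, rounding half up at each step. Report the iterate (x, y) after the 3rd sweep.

Iteration 1:
  x = (-6 - (4)·-0.2000) / (7) = -0.7429
  y = (-7 - (4)·-1.6000) / (5) = -0.1200
Iteration 2:
  x = (-6 - (4)·-0.1200) / (7) = -0.7886
  y = (-7 - (4)·-0.7429) / (5) = -0.8057
Iteration 3:
  x = (-6 - (4)·-0.8057) / (7) = -0.3967
  y = (-7 - (4)·-0.7886) / (5) = -0.7691

(-0.3967, -0.7691)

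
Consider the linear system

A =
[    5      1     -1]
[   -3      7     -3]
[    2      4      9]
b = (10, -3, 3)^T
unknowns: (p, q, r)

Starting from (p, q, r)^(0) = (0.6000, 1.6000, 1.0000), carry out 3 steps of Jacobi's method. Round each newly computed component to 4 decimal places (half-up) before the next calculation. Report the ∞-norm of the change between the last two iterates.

0.1195

Iteration 1:
  p = (10 - (1)·1.6000 - (-1)·1.0000) / (5) = 1.8800
  q = (-3 - (-3)·0.6000 - (-3)·1.0000) / (7) = 0.2571
  r = (3 - (2)·0.6000 - (4)·1.6000) / (9) = -0.5111
Iteration 2:
  p = (10 - (1)·0.2571 - (-1)·-0.5111) / (5) = 1.8464
  q = (-3 - (-3)·1.8800 - (-3)·-0.5111) / (7) = 0.1581
  r = (3 - (2)·1.8800 - (4)·0.2571) / (9) = -0.1987
Iteration 3:
  p = (10 - (1)·0.1581 - (-1)·-0.1987) / (5) = 1.9286
  q = (-3 - (-3)·1.8464 - (-3)·-0.1987) / (7) = 0.2776
  r = (3 - (2)·1.8464 - (4)·0.1581) / (9) = -0.1472
Change: (0.0822, 0.1195, 0.0515) → max |·| = 0.1195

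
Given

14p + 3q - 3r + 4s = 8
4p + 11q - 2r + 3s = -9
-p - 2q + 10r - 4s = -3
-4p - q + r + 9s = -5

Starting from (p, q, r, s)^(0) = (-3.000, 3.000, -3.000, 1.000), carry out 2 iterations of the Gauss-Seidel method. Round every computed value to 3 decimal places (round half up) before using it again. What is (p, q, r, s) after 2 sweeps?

Iteration 1:
  p = (8 - (3)·3.000 - (-3)·-3.000 - (4)·1.000) / (14) = -1.000
  q = (-9 - (4)·-1.000 - (-2)·-3.000 - (3)·1.000) / (11) = -1.273
  r = (-3 - (-1)·-1.000 - (-2)·-1.273 - (-4)·1.000) / (10) = -0.255
  s = (-5 - (-4)·-1.000 - (-1)·-1.273 - (1)·-0.255) / (9) = -1.113
Iteration 2:
  p = (8 - (3)·-1.273 - (-3)·-0.255 - (4)·-1.113) / (14) = 1.108
  q = (-9 - (4)·1.108 - (-2)·-0.255 - (3)·-1.113) / (11) = -0.964
  r = (-3 - (-1)·1.108 - (-2)·-0.964 - (-4)·-1.113) / (10) = -0.827
  s = (-5 - (-4)·1.108 - (-1)·-0.964 - (1)·-0.827) / (9) = -0.078

(1.108, -0.964, -0.827, -0.078)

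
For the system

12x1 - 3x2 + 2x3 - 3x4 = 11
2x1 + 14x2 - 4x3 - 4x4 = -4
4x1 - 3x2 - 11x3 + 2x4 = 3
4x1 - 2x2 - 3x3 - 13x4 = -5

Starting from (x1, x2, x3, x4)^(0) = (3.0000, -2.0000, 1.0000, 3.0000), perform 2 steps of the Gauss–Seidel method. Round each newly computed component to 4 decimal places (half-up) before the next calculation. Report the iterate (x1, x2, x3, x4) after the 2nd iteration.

Iteration 1:
  x1 = (11 - (-3)·-2.0000 - (2)·1.0000 - (-3)·3.0000) / (12) = 1.0000
  x2 = (-4 - (2)·1.0000 - (-4)·1.0000 - (-4)·3.0000) / (14) = 0.7143
  x3 = (3 - (4)·1.0000 - (-3)·0.7143 - (2)·3.0000) / (-11) = 0.4416
  x4 = (-5 - (4)·1.0000 - (-2)·0.7143 - (-3)·0.4416) / (-13) = 0.4805
Iteration 2:
  x1 = (11 - (-3)·0.7143 - (2)·0.4416 - (-3)·0.4805) / (12) = 1.1418
  x2 = (-4 - (2)·1.1418 - (-4)·0.4416 - (-4)·0.4805) / (14) = -0.1854
  x3 = (3 - (4)·1.1418 - (-3)·-0.1854 - (2)·0.4805) / (-11) = 0.2804
  x4 = (-5 - (4)·1.1418 - (-2)·-0.1854 - (-3)·0.2804) / (-13) = 0.6998

(1.1418, -0.1854, 0.2804, 0.6998)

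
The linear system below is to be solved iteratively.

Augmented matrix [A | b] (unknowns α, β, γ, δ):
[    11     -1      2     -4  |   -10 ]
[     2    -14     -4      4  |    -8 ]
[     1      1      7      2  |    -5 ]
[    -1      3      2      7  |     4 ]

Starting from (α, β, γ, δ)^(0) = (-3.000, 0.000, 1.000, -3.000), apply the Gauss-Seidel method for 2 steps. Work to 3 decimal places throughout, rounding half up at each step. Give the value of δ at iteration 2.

0.486

Iteration 1:
  α = (-10 - (-1)·0.000 - (2)·1.000 - (-4)·-3.000) / (11) = -2.182
  β = (-8 - (2)·-2.182 - (-4)·1.000 - (4)·-3.000) / (-14) = -0.883
  γ = (-5 - (1)·-2.182 - (1)·-0.883 - (2)·-3.000) / (7) = 0.581
  δ = (4 - (-1)·-2.182 - (3)·-0.883 - (2)·0.581) / (7) = 0.472
Iteration 2:
  α = (-10 - (-1)·-0.883 - (2)·0.581 - (-4)·0.472) / (11) = -0.923
  β = (-8 - (2)·-0.923 - (-4)·0.581 - (4)·0.472) / (-14) = 0.408
  γ = (-5 - (1)·-0.923 - (1)·0.408 - (2)·0.472) / (7) = -0.776
  δ = (4 - (-1)·-0.923 - (3)·0.408 - (2)·-0.776) / (7) = 0.486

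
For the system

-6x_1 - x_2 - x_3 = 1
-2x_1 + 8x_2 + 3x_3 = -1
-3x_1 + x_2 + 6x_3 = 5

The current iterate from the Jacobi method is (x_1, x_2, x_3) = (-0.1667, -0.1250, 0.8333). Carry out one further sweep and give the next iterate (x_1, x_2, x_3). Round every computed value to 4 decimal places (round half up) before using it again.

(-0.2847, -0.4792, 0.7708)

One sweep:
  x_1 = (1 - (-1)·-0.1250 - (-1)·0.8333) / (-6) = -0.2847
  x_2 = (-1 - (-2)·-0.1667 - (3)·0.8333) / (8) = -0.4792
  x_3 = (5 - (-3)·-0.1667 - (1)·-0.1250) / (6) = 0.7708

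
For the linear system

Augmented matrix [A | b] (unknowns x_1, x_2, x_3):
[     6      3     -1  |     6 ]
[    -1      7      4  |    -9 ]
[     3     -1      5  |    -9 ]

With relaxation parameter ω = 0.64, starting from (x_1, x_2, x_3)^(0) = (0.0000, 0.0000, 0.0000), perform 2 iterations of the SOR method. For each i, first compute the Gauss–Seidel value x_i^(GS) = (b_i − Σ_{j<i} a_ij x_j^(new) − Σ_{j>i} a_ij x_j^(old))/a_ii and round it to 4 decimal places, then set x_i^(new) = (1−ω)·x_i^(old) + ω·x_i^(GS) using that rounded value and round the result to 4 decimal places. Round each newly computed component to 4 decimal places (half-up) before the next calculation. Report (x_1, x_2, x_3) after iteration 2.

(0.9555, -0.4637, -2.1167)

Iteration 1:
  x_1: GS value = (6 - (3)·0.0000 - (-1)·0.0000) / (6) = 1.0000;  x_1 ← (1−ω)·0.0000 + ω·1.0000 = 0.6400
  x_2: GS value = (-9 - (-1)·0.6400 - (4)·0.0000) / (7) = -1.1943;  x_2 ← (1−ω)·0.0000 + ω·-1.1943 = -0.7644
  x_3: GS value = (-9 - (3)·0.6400 - (-1)·-0.7644) / (5) = -2.3369;  x_3 ← (1−ω)·0.0000 + ω·-2.3369 = -1.4956
Iteration 2:
  x_1: GS value = (6 - (3)·-0.7644 - (-1)·-1.4956) / (6) = 1.1329;  x_1 ← (1−ω)·0.6400 + ω·1.1329 = 0.9555
  x_2: GS value = (-9 - (-1)·0.9555 - (4)·-1.4956) / (7) = -0.2946;  x_2 ← (1−ω)·-0.7644 + ω·-0.2946 = -0.4637
  x_3: GS value = (-9 - (3)·0.9555 - (-1)·-0.4637) / (5) = -2.4660;  x_3 ← (1−ω)·-1.4956 + ω·-2.4660 = -2.1167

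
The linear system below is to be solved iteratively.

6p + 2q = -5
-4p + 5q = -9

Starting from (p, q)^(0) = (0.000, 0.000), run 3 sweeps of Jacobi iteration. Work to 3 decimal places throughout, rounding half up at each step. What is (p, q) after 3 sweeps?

Iteration 1:
  p = (-5 - (2)·0.000) / (6) = -0.833
  q = (-9 - (-4)·0.000) / (5) = -1.800
Iteration 2:
  p = (-5 - (2)·-1.800) / (6) = -0.233
  q = (-9 - (-4)·-0.833) / (5) = -2.466
Iteration 3:
  p = (-5 - (2)·-2.466) / (6) = -0.011
  q = (-9 - (-4)·-0.233) / (5) = -1.986

(-0.011, -1.986)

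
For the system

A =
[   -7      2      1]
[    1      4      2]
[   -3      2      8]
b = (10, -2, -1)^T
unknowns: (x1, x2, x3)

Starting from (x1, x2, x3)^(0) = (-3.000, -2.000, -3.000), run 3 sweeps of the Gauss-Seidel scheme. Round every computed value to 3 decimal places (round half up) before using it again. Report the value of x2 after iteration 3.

Iteration 1:
  x1 = (10 - (2)·-2.000 - (1)·-3.000) / (-7) = -2.429
  x2 = (-2 - (1)·-2.429 - (2)·-3.000) / (4) = 1.607
  x3 = (-1 - (-3)·-2.429 - (2)·1.607) / (8) = -1.438
Iteration 2:
  x1 = (10 - (2)·1.607 - (1)·-1.438) / (-7) = -1.175
  x2 = (-2 - (1)·-1.175 - (2)·-1.438) / (4) = 0.513
  x3 = (-1 - (-3)·-1.175 - (2)·0.513) / (8) = -0.694
Iteration 3:
  x1 = (10 - (2)·0.513 - (1)·-0.694) / (-7) = -1.381
  x2 = (-2 - (1)·-1.381 - (2)·-0.694) / (4) = 0.192
  x3 = (-1 - (-3)·-1.381 - (2)·0.192) / (8) = -0.691

0.192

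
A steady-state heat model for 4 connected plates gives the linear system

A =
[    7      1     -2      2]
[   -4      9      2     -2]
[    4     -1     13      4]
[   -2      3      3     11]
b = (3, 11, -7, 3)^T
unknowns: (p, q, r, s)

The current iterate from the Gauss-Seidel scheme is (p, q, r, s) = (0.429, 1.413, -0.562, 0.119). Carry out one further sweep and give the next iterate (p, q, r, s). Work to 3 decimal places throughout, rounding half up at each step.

One sweep:
  p = (3 - (1)·1.413 - (-2)·-0.562 - (2)·0.119) / (7) = 0.032
  q = (11 - (-4)·0.032 - (2)·-0.562 - (-2)·0.119) / (9) = 1.388
  r = (-7 - (4)·0.032 - (-1)·1.388 - (4)·0.119) / (13) = -0.478
  s = (3 - (-2)·0.032 - (3)·1.388 - (3)·-0.478) / (11) = 0.030

(0.032, 1.388, -0.478, 0.030)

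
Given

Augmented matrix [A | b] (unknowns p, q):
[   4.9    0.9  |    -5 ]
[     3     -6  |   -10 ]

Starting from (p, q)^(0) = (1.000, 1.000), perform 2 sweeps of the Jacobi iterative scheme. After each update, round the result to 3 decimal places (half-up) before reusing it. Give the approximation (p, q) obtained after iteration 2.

(-1.418, 1.065)

Iteration 1:
  p = (-5 - (0.9)·1.000) / (4.9) = -1.204
  q = (-10 - (3)·1.000) / (-6) = 2.167
Iteration 2:
  p = (-5 - (0.9)·2.167) / (4.9) = -1.418
  q = (-10 - (3)·-1.204) / (-6) = 1.065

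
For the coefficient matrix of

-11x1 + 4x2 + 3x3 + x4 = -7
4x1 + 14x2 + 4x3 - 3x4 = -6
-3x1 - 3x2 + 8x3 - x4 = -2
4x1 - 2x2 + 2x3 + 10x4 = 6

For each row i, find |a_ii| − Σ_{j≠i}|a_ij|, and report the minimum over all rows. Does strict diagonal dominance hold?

row 1: |-11| − (4+3+1) = 3
row 2: |14| − (4+4+3) = 3
row 3: |8| − (3+3+1) = 1
row 4: |10| − (4+2+2) = 2
minimum over rows = 1 → strictly diagonally dominant (convergence guaranteed)

1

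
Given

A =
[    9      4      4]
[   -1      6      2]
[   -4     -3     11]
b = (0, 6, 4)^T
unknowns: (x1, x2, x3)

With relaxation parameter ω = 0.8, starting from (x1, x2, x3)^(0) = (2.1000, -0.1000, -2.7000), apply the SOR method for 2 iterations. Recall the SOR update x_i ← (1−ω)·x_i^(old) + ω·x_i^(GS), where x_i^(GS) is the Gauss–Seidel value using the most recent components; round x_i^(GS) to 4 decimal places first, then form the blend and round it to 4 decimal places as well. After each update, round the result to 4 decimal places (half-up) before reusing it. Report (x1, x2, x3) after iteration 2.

Iteration 1:
  x1: GS value = (0 - (4)·-0.1000 - (4)·-2.7000) / (9) = 1.2444;  x1 ← (1−ω)·2.1000 + ω·1.2444 = 1.4155
  x2: GS value = (6 - (-1)·1.4155 - (2)·-2.7000) / (6) = 2.1359;  x2 ← (1−ω)·-0.1000 + ω·2.1359 = 1.6887
  x3: GS value = (4 - (-4)·1.4155 - (-3)·1.6887) / (11) = 1.3389;  x3 ← (1−ω)·-2.7000 + ω·1.3389 = 0.5311
Iteration 2:
  x1: GS value = (0 - (4)·1.6887 - (4)·0.5311) / (9) = -0.9866;  x1 ← (1−ω)·1.4155 + ω·-0.9866 = -0.5062
  x2: GS value = (6 - (-1)·-0.5062 - (2)·0.5311) / (6) = 0.7386;  x2 ← (1−ω)·1.6887 + ω·0.7386 = 0.9286
  x3: GS value = (4 - (-4)·-0.5062 - (-3)·0.9286) / (11) = 0.4328;  x3 ← (1−ω)·0.5311 + ω·0.4328 = 0.4525

(-0.5062, 0.9286, 0.4525)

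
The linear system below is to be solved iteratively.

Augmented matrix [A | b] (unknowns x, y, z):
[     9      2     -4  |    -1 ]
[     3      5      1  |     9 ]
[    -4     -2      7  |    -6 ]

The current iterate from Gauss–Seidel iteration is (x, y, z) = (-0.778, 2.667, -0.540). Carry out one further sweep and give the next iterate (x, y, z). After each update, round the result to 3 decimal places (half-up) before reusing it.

One sweep:
  x = (-1 - (2)·2.667 - (-4)·-0.540) / (9) = -0.944
  y = (9 - (3)·-0.944 - (1)·-0.540) / (5) = 2.474
  z = (-6 - (-4)·-0.944 - (-2)·2.474) / (7) = -0.690

(-0.944, 2.474, -0.690)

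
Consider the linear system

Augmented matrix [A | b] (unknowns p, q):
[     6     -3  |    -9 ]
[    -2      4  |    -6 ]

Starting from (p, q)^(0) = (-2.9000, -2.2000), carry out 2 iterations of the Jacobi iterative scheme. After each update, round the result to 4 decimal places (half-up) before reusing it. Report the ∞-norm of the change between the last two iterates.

Iteration 1:
  p = (-9 - (-3)·-2.2000) / (6) = -2.6000
  q = (-6 - (-2)·-2.9000) / (4) = -2.9500
Iteration 2:
  p = (-9 - (-3)·-2.9500) / (6) = -2.9750
  q = (-6 - (-2)·-2.6000) / (4) = -2.8000
Change: (-0.3750, 0.1500) → max |·| = 0.3750

0.3750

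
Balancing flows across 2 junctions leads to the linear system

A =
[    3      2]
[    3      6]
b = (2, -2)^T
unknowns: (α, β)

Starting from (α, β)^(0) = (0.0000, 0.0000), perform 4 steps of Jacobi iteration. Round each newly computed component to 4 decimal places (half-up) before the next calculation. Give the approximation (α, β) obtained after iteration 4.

Iteration 1:
  α = (2 - (2)·0.0000) / (3) = 0.6667
  β = (-2 - (3)·0.0000) / (6) = -0.3333
Iteration 2:
  α = (2 - (2)·-0.3333) / (3) = 0.8889
  β = (-2 - (3)·0.6667) / (6) = -0.6667
Iteration 3:
  α = (2 - (2)·-0.6667) / (3) = 1.1111
  β = (-2 - (3)·0.8889) / (6) = -0.7778
Iteration 4:
  α = (2 - (2)·-0.7778) / (3) = 1.1852
  β = (-2 - (3)·1.1111) / (6) = -0.8889

(1.1852, -0.8889)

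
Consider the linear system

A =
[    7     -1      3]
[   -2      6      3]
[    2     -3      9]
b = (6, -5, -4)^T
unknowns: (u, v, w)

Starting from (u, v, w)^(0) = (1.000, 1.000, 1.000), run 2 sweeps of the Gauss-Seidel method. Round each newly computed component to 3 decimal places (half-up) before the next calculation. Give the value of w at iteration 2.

-0.686

Iteration 1:
  u = (6 - (-1)·1.000 - (3)·1.000) / (7) = 0.571
  v = (-5 - (-2)·0.571 - (3)·1.000) / (6) = -1.143
  w = (-4 - (2)·0.571 - (-3)·-1.143) / (9) = -0.952
Iteration 2:
  u = (6 - (-1)·-1.143 - (3)·-0.952) / (7) = 1.102
  v = (-5 - (-2)·1.102 - (3)·-0.952) / (6) = 0.010
  w = (-4 - (2)·1.102 - (-3)·0.010) / (9) = -0.686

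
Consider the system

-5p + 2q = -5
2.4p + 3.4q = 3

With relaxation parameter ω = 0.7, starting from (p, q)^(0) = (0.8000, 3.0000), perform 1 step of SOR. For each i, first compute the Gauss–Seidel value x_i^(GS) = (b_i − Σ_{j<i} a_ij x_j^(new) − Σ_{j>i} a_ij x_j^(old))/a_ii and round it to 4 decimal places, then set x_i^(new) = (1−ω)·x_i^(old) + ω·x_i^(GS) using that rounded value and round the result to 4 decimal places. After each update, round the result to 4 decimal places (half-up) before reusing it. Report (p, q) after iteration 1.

(1.7800, 0.6381)

Iteration 1:
  p: GS value = (-5 - (2)·3.0000) / (-5) = 2.2000;  p ← (1−ω)·0.8000 + ω·2.2000 = 1.7800
  q: GS value = (3 - (2.4)·1.7800) / (3.4) = -0.3741;  q ← (1−ω)·3.0000 + ω·-0.3741 = 0.6381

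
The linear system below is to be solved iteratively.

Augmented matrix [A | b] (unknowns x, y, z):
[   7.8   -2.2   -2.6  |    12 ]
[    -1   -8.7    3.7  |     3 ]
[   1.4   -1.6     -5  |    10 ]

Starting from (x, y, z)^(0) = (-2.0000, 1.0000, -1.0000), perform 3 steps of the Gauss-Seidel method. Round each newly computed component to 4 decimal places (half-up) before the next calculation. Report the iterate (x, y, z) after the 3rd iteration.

(0.7775, -1.0497, -1.4464)

Iteration 1:
  x = (12 - (-2.2)·1.0000 - (-2.6)·-1.0000) / (7.8) = 1.4872
  y = (3 - (-1)·1.4872 - (3.7)·-1.0000) / (-8.7) = -0.9411
  z = (10 - (1.4)·1.4872 - (-1.6)·-0.9411) / (-5) = -1.2824
Iteration 2:
  x = (12 - (-2.2)·-0.9411 - (-2.6)·-1.2824) / (7.8) = 0.8456
  y = (3 - (-1)·0.8456 - (3.7)·-1.2824) / (-8.7) = -0.9874
  z = (10 - (1.4)·0.8456 - (-1.6)·-0.9874) / (-5) = -1.4473
Iteration 3:
  x = (12 - (-2.2)·-0.9874 - (-2.6)·-1.4473) / (7.8) = 0.7775
  y = (3 - (-1)·0.7775 - (3.7)·-1.4473) / (-8.7) = -1.0497
  z = (10 - (1.4)·0.7775 - (-1.6)·-1.0497) / (-5) = -1.4464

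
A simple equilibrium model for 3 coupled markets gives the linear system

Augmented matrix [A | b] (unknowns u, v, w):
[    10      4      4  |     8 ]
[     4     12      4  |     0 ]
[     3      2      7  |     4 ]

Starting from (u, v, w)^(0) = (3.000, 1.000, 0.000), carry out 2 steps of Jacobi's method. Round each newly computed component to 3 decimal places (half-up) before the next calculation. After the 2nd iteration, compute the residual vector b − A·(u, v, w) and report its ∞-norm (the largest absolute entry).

11.544

Iteration 1:
  u = (8 - (4)·1.000 - (4)·0.000) / (10) = 0.400
  v = (0 - (4)·3.000 - (4)·0.000) / (12) = -1.000
  w = (4 - (3)·3.000 - (2)·1.000) / (7) = -1.000
Iteration 2:
  u = (8 - (4)·-1.000 - (4)·-1.000) / (10) = 1.600
  v = (0 - (4)·0.400 - (4)·-1.000) / (12) = 0.200
  w = (4 - (3)·0.400 - (2)·-1.000) / (7) = 0.686
Residual b − A·x = (-11.544, -11.544, -6.002); ∞-norm = 11.544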